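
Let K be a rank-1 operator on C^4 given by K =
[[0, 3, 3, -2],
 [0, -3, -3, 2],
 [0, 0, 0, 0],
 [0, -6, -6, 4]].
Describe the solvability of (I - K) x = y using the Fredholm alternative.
(I - K) is singular (det(I - K) = 0, i.e. 1 ∈ sigma(K)). (I - K) x = y is solvable iff y ⊥ ker((I - K)^*) = span{(0, 3, 3, -2)}, i.e. iff 3y_2 + 3y_3 - 2y_4 = 0. When solvable, the solutions are x = y + c·(1, -1, 0, -2), c arbitrary (ker(I - K) = span{(1, -1, 0, -2)}, dimension 1).

K has rank 1, so it is an outer product K = u v^T: every row of K is a multiple of one row vector. Reading off the entries, u = (1, -1, 0, -2) and v = (0, 3, 3, -2) (row i of K equals u_i·v^T). A rank-one matrix u v^T satisfies K u = u (v·u) and kills the (3)-dimensional subspace v^⊥, so its characteristic polynomial is lambda^3 (lambda - v·u) with v·u = tr K = 1. Hence the eigenvalues of I - K are 1 (multiplicity 3) and 1 - (1) = 0, so det(I - K) = 0. (Direct check: I - K =
[[1, -3, -3, 2],
 [0, 4, 3, -2],
 [0, 0, 1, 0],
 [0, 6, 6, -3]]
has determinant 0.) So 1 is an eigenvalue of K and (I - K) is not invertible. The finite-dimensional Fredholm alternative says: either (I - K) is invertible, or ker(I - K) ≠ {0} and then range(I - K) = ker((I - K)^*)^⊥, with dim ker(I - K) = dim ker((I - K)^*). We are in the second case, so we need both kernels. Kernel of I - K: (I - K) u = u - u (v·u) = u - u = 0, so ker(I - K) = span{u} = span{(1, -1, 0, -2)} (it is exactly 1-dimensional because rank(I - K) = 3). Kernel of the adjoint: K is real, so (I - K)^* = I - K^T = I - v u^T, and (I - v u^T) v = v - v (u·v) = 0; hence ker((I - K)^*) = span{v} = span{(0, 3, 3, -2)}. Therefore (I - K) x = y is solvable iff <y, v> = 0, i.e. iff 3y_2 + 3y_3 - 2y_4 = 0. When this holds, K y = u (v·y) = 0, so (I - K) y = y and x = y is a particular solution; the full solution set is the line x = y + c·u = y + c·(1, -1, 0, -2), c ∈ C.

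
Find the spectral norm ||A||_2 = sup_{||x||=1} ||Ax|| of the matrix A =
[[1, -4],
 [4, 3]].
||A||_2 = sqrt((42 + sqrt(320))/2) ≈ 5.4721 (= sqrt(largest eigenvalue of A^T A))

||A||_2 = sigma_max(A) = sqrt(lambda_max(A^T A)). Form the symmetric matrix M = A^T A =
[[17, 8],
 [8, 25]].
Its characteristic polynomial (trace, determinant of M give the coefficients) is
  p(λ) = det(λ I - M) = λ^2 - 42λ + 361.
For λ^2 - 42λ + 361 the discriminant is 320. It is nonnegative but not a perfect square, so the roots are real and irrational: λ = (42 ± sqrt(320))/2 ≈ 29.9443, 12.0557.
So the eigenvalues of A^T A are ≈ 12.0557, 29.9443 (all ≥ 0, as they must be for A^T A). The largest is λ_max = (42 + sqrt(320))/2 ≈ 29.9443, hence ||A||_2 = sqrt(λ_max) = sqrt((42 + sqrt(320))/2) ≈ 5.4721.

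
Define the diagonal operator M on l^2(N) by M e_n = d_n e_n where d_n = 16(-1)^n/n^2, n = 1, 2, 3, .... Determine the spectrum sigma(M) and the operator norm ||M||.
sigma(M) = {16(-1)^n/n^2 : n ≥ 1} ∪ {0}; ||M|| = 16

A bounded diagonal operator on l^2 with diagonal entries d_n has spectrum equal to the closure of {d_n : n ≥ 1}: every d_n is an eigenvalue (with eigenvector e_n), so {d_n} ⊂ sigma(M); the spectrum is closed, so its closure is too; and for lambda not in the closure, (M - lambda I) has bounded inverse (the diagonal entries 1/(d_n - lambda) are bounded). For our sequence d_n = 16(-1)^n/n^2, n = 1, 2, 3, ...:
  - {d_n} = {16(-1)^n/n^2 : n ≥ 1}; the only limit point is 0
  - closure = {16(-1)^n/n^2 : n ≥ 1} ∪ {0}
For the norm: a diagonal operator has ||M|| = sup_n |d_n|. Here |d_n| = 16/n^2 is decreasing, so sup_n |d_n| = |d_1| = 16. So ||M|| = 16.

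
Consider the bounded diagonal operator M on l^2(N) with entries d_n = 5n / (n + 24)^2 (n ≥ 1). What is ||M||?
||M|| = 5/96 (attained at n = 24)

For M diagonal, ||M|| = sup_n |d_n|. Treat f(x) = 5x / (x + 24)^2 for real x > 0. By the quotient rule, f'(x) = 5(24 - x)/(x + 24)^3, which is positive for x < 24 and negative for x > 24. So f has a unique maximum at x = 24, and since 24 is a positive integer, the supremum over n ≥ 1 is attained at n = 24: d_24 = 5·24/(24 + 24)^2 = 5·24/2304 = 5/96. Hence ||M|| = 5/96.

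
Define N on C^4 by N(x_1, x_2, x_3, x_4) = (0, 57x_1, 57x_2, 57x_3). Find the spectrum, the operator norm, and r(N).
sigma(N) = {0}; ||N|| = 57; r(N) = 0. (N is nilpotent with N^4 = 0.)

On C^4, N is a strictly lower-triangular matrix with 57 on the subdiagonal and zeros elsewhere, so its characteristic polynomial is lambda^4 and every eigenvalue is 0: sigma(N) = {0}. For the operator norm, N e_i = 57e_{i+1} for i = 1, ..., 3 and N e_4 = 0, so the singular values of N are 57 (with multiplicity 3) and 0; hence ||N|| = 57. The spectral radius r(N) = max|lambda| = 0. Note ||N|| > r(N) — characteristic of non-normal nilpotent operators. Indeed N^4 = 0.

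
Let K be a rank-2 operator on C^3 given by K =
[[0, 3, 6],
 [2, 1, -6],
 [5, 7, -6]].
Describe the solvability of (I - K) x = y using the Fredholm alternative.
(I - K) is invertible (det(I - K) = 6 ≠ 0), so for every y in C^3 the equation (I - K) x = y has a unique solution.

K has rank 2 and factors as K = U V^T = u1 v1^T + u2 v2^T with u1 = (3, -1, 2), v1 = (1, 2, 0), u2 = (3, -3, -3), v2 = (-1, -1, 2) (multiplying out reproduces the displayed K). The nonzero eigenvalues of U V^T coincide with those of the 2 x 2 matrix G = V^T U = [[v1·u1, v1·u2], [v2·u1, v2·u2]] = [[1, -3], [2, -6]], and by the Sylvester determinant identity det(I_3 - U V^T) = det(I_2 - V^T U) = det([[0, 3], [-2, 7]]) = (0)(7) - (3)(-2) = 6. (Direct check: I - K =
[[1, -3, -6],
 [-2, 0, 6],
 [-5, -7, 7]]
has determinant 6.) The finite-dimensional Fredholm alternative says: either (I - K) is invertible, or ker(I - K) ≠ {0} and then range(I - K) = ker((I - K)^*)^⊥, with dim ker(I - K) = dim ker((I - K)^*). Since det(I - K) ≠ 0, 1 is not an eigenvalue of K and ker(I - K) = {0}, so we are in the first case: for every y there is a unique x = (I - K)^(-1) y. (Explicitly, by the Woodbury identity, (I - U V^T)^(-1) = I + U (I_2 - G)^(-1) V^T.)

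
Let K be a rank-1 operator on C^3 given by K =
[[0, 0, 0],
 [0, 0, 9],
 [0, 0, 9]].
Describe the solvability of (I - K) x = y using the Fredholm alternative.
(I - K) is invertible (det(I - K) = -8 ≠ 0), so for every y in C^3 the equation (I - K) x = y has a unique solution.

K has rank 1, so it is an outer product K = u v^T: every row of K is a multiple of one row vector. Reading off the entries, u = (0, 3, 3) and v = (0, 0, 3) (row i of K equals u_i·v^T). A rank-one matrix u v^T satisfies K u = u (v·u) and kills the (2)-dimensional subspace v^⊥, so its characteristic polynomial is lambda^2 (lambda - v·u) with v·u = tr K = 9. Hence the eigenvalues of I - K are 1 (multiplicity 2) and 1 - (9) = -8, so det(I - K) = -8. (Direct check: I - K =
[[1, 0, 0],
 [0, 1, -9],
 [0, 0, -8]]
has determinant -8.) The finite-dimensional Fredholm alternative says: either (I - K) is invertible, or ker(I - K) ≠ {0} and then range(I - K) = ker((I - K)^*)^⊥, with dim ker(I - K) = dim ker((I - K)^*). Since det(I - K) ≠ 0, 1 is not an eigenvalue of K and ker(I - K) = {0}, so we are in the first case: for every y there is a unique x = (I - K)^(-1) y. Explicitly, by the Sherman–Morrison formula, (I - u v^T)^(-1) = I + u v^T/(1 - v·u), i.e. (I - K)^(-1) = I + K/(-8).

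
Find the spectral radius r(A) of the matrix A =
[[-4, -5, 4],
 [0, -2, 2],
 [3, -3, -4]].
r(A) ≈ 7.6629

The eigenvalues of A are the roots of its characteristic polynomial. With M = A (coefficients from the trace, the sum of principal 2x2 minors, and det A):
  p(λ) = det(λ I - M) = λ^3 + 10λ^2 + 26λ + 62.
No integer candidate from the rational root theorem (±divisors of 62) is a root, so the roots are irrational. The cubic discriminant is Δ = -64332 < 0, so there is one real root and a complex-conjugate pair. p(-8) = -18 and p(-7) = 27 have opposite signs, so a root lies in (-8, -7); Newton's method refines it to λ ≈ -7.6629. Dividing out (λ - (-7.6629)) leaves approximately λ^2 + 2.3371λ + 8.0909. For λ^2 + 2.3371λ + 8.0909 the discriminant is -26.9017. It is negative, so the remaining roots are the complex-conjugate pair λ ≈ -1.1686 ± 2.5933i. Their product equals the constant term, so |λ|^2 ≈ 8.0909 and |λ| ≈ 2.8445.
Thus the eigenvalues (to 4 decimals) are -7.6629 (modulus 7.6629); -1.1686 ± 2.5933i (modulus 2.8445). The spectral radius is the largest modulus: r(A) ≈ 7.6629. (Cross-check: r(A) ≤ ||A||_2 ≈ 8.239; equality holds whenever A is normal, though it can also hold for some non-normal A.)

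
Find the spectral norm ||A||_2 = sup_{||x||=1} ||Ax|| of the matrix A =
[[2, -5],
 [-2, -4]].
||A||_2 = sqrt((49 + sqrt(1105))/2) ≈ 6.4125 (= sqrt(largest eigenvalue of A^T A))

||A||_2 = sigma_max(A) = sqrt(lambda_max(A^T A)). Form the symmetric matrix M = A^T A =
[[8, -2],
 [-2, 41]].
Its characteristic polynomial (trace, determinant of M give the coefficients) is
  p(λ) = det(λ I - M) = λ^2 - 49λ + 324.
For λ^2 - 49λ + 324 the discriminant is 1105. It is nonnegative but not a perfect square, so the roots are real and irrational: λ = (49 ± sqrt(1105))/2 ≈ 41.1208, 7.8792.
So the eigenvalues of A^T A are ≈ 7.8792, 41.1208 (all ≥ 0, as they must be for A^T A). The largest is λ_max = (49 + sqrt(1105))/2 ≈ 41.1208, hence ||A||_2 = sqrt(λ_max) = sqrt((49 + sqrt(1105))/2) ≈ 6.4125.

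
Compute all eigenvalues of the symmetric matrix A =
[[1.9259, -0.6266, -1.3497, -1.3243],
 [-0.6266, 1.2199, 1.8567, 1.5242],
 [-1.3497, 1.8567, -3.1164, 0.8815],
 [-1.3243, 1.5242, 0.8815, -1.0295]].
sigma(A) ≈ {-4, -2, 1, 4}

A is real symmetric, so its spectrum consists of real eigenvalues. Expanding the characteristic polynomial of the displayed matrix gives
  det(λ I - A) = p(λ) = λ^4 + (1)λ^3 + (-18)λ^2 + (-16.001)λ + (32).
Solving p(λ) = 0 yields eigenvalues ≈ -4, -2, 1, 4. (A is shown rounded to 4 decimals, so these recover the underlying integer eigenvalues to within that precision.)
Verification: the trace of A = -1 equals the sum of eigenvalues -1, and det(A) ≈ 32.0003 matches the eigenvalue product 32.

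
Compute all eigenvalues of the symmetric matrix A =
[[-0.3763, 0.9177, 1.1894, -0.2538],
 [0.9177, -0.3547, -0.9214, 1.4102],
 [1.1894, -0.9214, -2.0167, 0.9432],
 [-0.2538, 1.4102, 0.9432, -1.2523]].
sigma(A) ≈ {-4, -1, 0, 1}

A is real symmetric, so its spectrum consists of real eigenvalues. Expanding the characteristic polynomial of the displayed matrix gives
  det(λ I - A) = p(λ) = λ^4 + (4)λ^3 + (-1)λ^2 + (-4)λ + (0).
Solving p(λ) = 0 yields eigenvalues ≈ -4, -1, 0, 1. (A is shown rounded to 4 decimals, so these recover the underlying integer eigenvalues to within that precision.)
Verification: the trace of A = -4 equals the sum of eigenvalues -4, and det(A) ≈ 0.0000 matches the eigenvalue product 0.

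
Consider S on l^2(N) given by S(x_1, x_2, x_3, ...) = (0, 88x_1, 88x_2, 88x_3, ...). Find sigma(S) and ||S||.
sigma(S) = closed disk {z in C : |z| ≤ 88}; ||S|| = 88

Note S = 88·U where U is the unit right shift (U x)_k = x_{k-1} (with x_0 := 0); so ||S|| = 88||U|| and sigma(S) = 88·sigma(U). ||S x||^2 = sum_{k≥1} |88x_k|^2 = 7744||x||^2, so ||S|| = 88 and sigma(S) ⊂ {|z| ≤ 88}. For any |lambda| < 88, the equation (S - lambda I) x = 0 forces x_1 = 0, then 88x_k = lambda x_{k+1} ⇒ x = 0, so S has no eigenvalues. But (S - lambda I) is not surjective for |lambda| < 88: solving (S - lambda I) x = e_1 would require x_n proportional to (lambda/88)^(-n), which is not in l^2. So every |lambda| < 88 lies in the residual spectrum. The boundary |lambda| = 88 is in the approximate point spectrum (the spectrum is closed). Hence sigma(S) is the closed disk of radius 88.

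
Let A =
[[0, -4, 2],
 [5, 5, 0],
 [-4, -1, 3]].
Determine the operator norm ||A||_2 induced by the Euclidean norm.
||A||_2 ≈ 8.6477 (= sqrt(largest eigenvalue of A^T A))

||A||_2 = sigma_max(A) = sqrt(lambda_max(A^T A)). Form the symmetric matrix M = A^T A =
[[41, 29, -12],
 [29, 42, -11],
 [-12, -11, 13]].
Its characteristic polynomial (trace, sum of principal 2x2 minors, determinant of M give the coefficients) is
  p(λ) = det(λ I - M) = λ^3 - 96λ^2 + 1695λ - 8100.
No integer candidate from the rational root theorem (±divisors of 8100) is a root, so the roots are irrational. The cubic discriminant is Δ = 286348500 > 0, so there are three distinct real roots. p(8) = -172 and p(9) = 108 have opposite signs, so a root lies in (8, 9); Newton's method refines it to λ ≈ 8.5521. p(12) = 144 and p(13) = -92 have opposite signs, so a root lies in (12, 13); Newton's method refines it to λ ≈ 12.6652. p(74) = -3142 and p(75) = 900 have opposite signs, so a root lies in (74, 75); Newton's method refines it to λ ≈ 74.7827. Check (Vieta): the three roots sum to 96, matching tr M = 96.
So the eigenvalues of A^T A are ≈ 8.5521, 12.6652, 74.7827 (all ≥ 0, as they must be for A^T A). The largest is λ_max ≈ 74.7827, hence ||A||_2 = sqrt(λ_max) ≈ 8.6477.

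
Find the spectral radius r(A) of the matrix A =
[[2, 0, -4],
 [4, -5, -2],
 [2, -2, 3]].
r(A) ≈ 4.9322

The eigenvalues of A are the roots of its characteristic polynomial. With M = A (coefficients from the trace, the sum of principal 2x2 minors, and det A):
  p(λ) = det(λ I - M) = λ^3 - 15λ + 46.
No integer candidate from the rational root theorem (±divisors of 46) is a root, so the roots are irrational. The cubic discriminant is Δ = -43632 < 0, so there is one real root and a complex-conjugate pair. p(-5) = -4 and p(-4) = 42 have opposite signs, so a root lies in (-5, -4); Newton's method refines it to λ ≈ -4.9322. Dividing out (λ - (-4.9322)) leaves approximately λ^2 - 4.9322λ + 9.3265. For λ^2 - 4.9322λ + 9.3265 the discriminant is -12.9795. It is negative, so the remaining roots are the complex-conjugate pair λ ≈ 2.4661 ± 1.8014i. Their product equals the constant term, so |λ|^2 ≈ 9.3265 and |λ| ≈ 3.0539.
Thus the eigenvalues (to 4 decimals) are -4.9322 (modulus 4.9322); 2.4661 ± 1.8014i (modulus 3.0539). The spectral radius is the largest modulus: r(A) ≈ 4.9322. (Cross-check: r(A) ≤ ||A||_2 ≈ 7.374; equality holds whenever A is normal, though it can also hold for some non-normal A.)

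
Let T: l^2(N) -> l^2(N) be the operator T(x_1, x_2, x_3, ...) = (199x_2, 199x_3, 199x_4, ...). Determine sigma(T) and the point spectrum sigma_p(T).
sigma(T) = closed disk {z in C : |z| ≤ 199}; sigma_p(T) = open disk {z in C : |z| < 199}

Note T = 199·V where V is the unit left shift (V x)_k = x_{k+1}; so sigma(T) = 199·sigma(V) and ||T|| = 199||V||. ||T x||^2 = 39601sum_{k≥2} |x_k|^2 ≤ 39601||x||^2, with equality on {x : x_1 = 0}, so ||T|| = 199. For any lambda with |lambda| < 199, set r = lambda/199 (|r| < 1); the vector x = (1, r, r^2, ...) is in l^2 and satisfies T x = 199(r, r^2, ...) = lambda x, so lambda is an eigenvalue. On the boundary |lambda| = 199 the geometric series diverges, so no l^2 eigenvector exists, but these lambda lie in the approximate point spectrum. Hence sigma(T) is the closed disk of radius 199 and sigma_p(T) is the open disk.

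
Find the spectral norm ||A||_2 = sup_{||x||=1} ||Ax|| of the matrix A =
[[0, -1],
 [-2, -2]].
||A||_2 = sqrt((9 + sqrt(65))/2) ≈ 2.9208 (= sqrt(largest eigenvalue of A^T A))

||A||_2 = sigma_max(A) = sqrt(lambda_max(A^T A)). Form the symmetric matrix M = A^T A =
[[4, 4],
 [4, 5]].
Its characteristic polynomial (trace, determinant of M give the coefficients) is
  p(λ) = det(λ I - M) = λ^2 - 9λ + 4.
For λ^2 - 9λ + 4 the discriminant is 65. It is nonnegative but not a perfect square, so the roots are real and irrational: λ = (9 ± sqrt(65))/2 ≈ 8.5311, 0.4689.
So the eigenvalues of A^T A are ≈ 0.4689, 8.5311 (all ≥ 0, as they must be for A^T A). The largest is λ_max = (9 + sqrt(65))/2 ≈ 8.5311, hence ||A||_2 = sqrt(λ_max) = sqrt((9 + sqrt(65))/2) ≈ 2.9208.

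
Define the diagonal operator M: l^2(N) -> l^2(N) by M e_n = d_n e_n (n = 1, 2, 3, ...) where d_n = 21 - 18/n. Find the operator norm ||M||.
||M|| = 21

For a diagonal operator on l^2 with entries d_n, ||M|| = sup_n |d_n|. Here d_1 = 3, d_2 = 12, ..., and d_n = 21 - 18/n increases monotonically toward 21. All terms lie in [3, 21), so |d_n| = d_n and the supremum is the limit 21, which is not attained by any individual d_n. Hence ||M|| = 21.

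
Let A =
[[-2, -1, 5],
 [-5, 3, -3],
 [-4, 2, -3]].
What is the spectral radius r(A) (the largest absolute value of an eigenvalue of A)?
r(A) ≈ 3.9797

The eigenvalues of A are the roots of its characteristic polynomial. With M = A (coefficients from the trace, the sum of principal 2x2 minors, and det A):
  p(λ) = det(λ I - M) = λ^3 + 2λ^2 + 12λ - 19.
No integer candidate from the rational root theorem (±divisors of 19) is a root, so the roots are irrational. The cubic discriminant is Δ = -23683 < 0, so there is one real root and a complex-conjugate pair. p(1) = -4 and p(2) = 21 have opposite signs, so a root lies in (1, 2); Newton's method refines it to λ ≈ 1.1996. Dividing out (λ - (1.1996)) leaves approximately λ^2 + 3.1996λ + 15.8383. For λ^2 + 3.1996λ + 15.8383 the discriminant is -53.1158. It is negative, so the remaining roots are the complex-conjugate pair λ ≈ -1.5998 ± 3.644i. Their product equals the constant term, so |λ|^2 ≈ 15.8383 and |λ| ≈ 3.9797.
Thus the eigenvalues (to 4 decimals) are 1.1996 (modulus 1.1996); -1.5998 ± 3.644i (modulus 3.9797). The spectral radius is the largest modulus: r(A) ≈ 3.9797. (Cross-check: r(A) ≤ ||A||_2 ≈ 8.6516; equality holds whenever A is normal, though it can also hold for some non-normal A.)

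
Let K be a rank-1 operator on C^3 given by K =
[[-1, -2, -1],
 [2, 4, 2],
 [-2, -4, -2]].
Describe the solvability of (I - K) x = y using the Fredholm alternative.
(I - K) is singular (det(I - K) = 0, i.e. 1 ∈ sigma(K)). (I - K) x = y is solvable iff y ⊥ ker((I - K)^*) = span{(-1, -2, -1)}, i.e. iff -y_1 - 2y_2 - y_3 = 0. When solvable, the solutions are x = y + c·(1, -2, 2), c arbitrary (ker(I - K) = span{(1, -2, 2)}, dimension 1).

K has rank 1, so it is an outer product K = u v^T: every row of K is a multiple of one row vector. Reading off the entries, u = (1, -2, 2) and v = (-1, -2, -1) (row i of K equals u_i·v^T). A rank-one matrix u v^T satisfies K u = u (v·u) and kills the (2)-dimensional subspace v^⊥, so its characteristic polynomial is lambda^2 (lambda - v·u) with v·u = tr K = 1. Hence the eigenvalues of I - K are 1 (multiplicity 2) and 1 - (1) = 0, so det(I - K) = 0. (Direct check: I - K =
[[2, 2, 1],
 [-2, -3, -2],
 [2, 4, 3]]
has determinant 0.) So 1 is an eigenvalue of K and (I - K) is not invertible. The finite-dimensional Fredholm alternative says: either (I - K) is invertible, or ker(I - K) ≠ {0} and then range(I - K) = ker((I - K)^*)^⊥, with dim ker(I - K) = dim ker((I - K)^*). We are in the second case, so we need both kernels. Kernel of I - K: (I - K) u = u - u (v·u) = u - u = 0, so ker(I - K) = span{u} = span{(1, -2, 2)} (it is exactly 1-dimensional because rank(I - K) = 2). Kernel of the adjoint: K is real, so (I - K)^* = I - K^T = I - v u^T, and (I - v u^T) v = v - v (u·v) = 0; hence ker((I - K)^*) = span{v} = span{(-1, -2, -1)}. Therefore (I - K) x = y is solvable iff <y, v> = 0, i.e. iff -y_1 - 2y_2 - y_3 = 0. When this holds, K y = u (v·y) = 0, so (I - K) y = y and x = y is a particular solution; the full solution set is the line x = y + c·u = y + c·(1, -2, 2), c ∈ C.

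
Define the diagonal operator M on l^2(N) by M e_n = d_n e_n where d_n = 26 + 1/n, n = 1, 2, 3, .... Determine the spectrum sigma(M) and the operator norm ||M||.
sigma(M) = {26 + 1/n : n ≥ 1} ∪ {26}; ||M|| = 27

A bounded diagonal operator on l^2 with diagonal entries d_n has spectrum equal to the closure of {d_n : n ≥ 1}: every d_n is an eigenvalue (with eigenvector e_n), so {d_n} ⊂ sigma(M); the spectrum is closed, so its closure is too; and for lambda not in the closure, (M - lambda I) has bounded inverse (the diagonal entries 1/(d_n - lambda) are bounded). For our sequence d_n = 26 + 1/n, n = 1, 2, 3, ...:
  - {d_n} = {26 + 1/n : n ≥ 1}; the only limit point is 26
  - closure = {26 + 1/n : n ≥ 1} ∪ {26}
For the norm: a diagonal operator has ||M|| = sup_n |d_n|. Here d_n = 26 + 1/n is positive and decreasing, so sup_n |d_n| = d_1 = 26 + 1 = 27. So ||M|| = 27.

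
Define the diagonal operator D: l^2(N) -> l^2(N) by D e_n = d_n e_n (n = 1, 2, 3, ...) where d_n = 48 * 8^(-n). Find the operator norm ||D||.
||D|| = 6 (attained at n = 1)

For D diagonal, ||D|| = sup_n |d_n|. The sequence d_n = 48 * 8^(-n) is positive and strictly decreasing (ratio 8^(-1) < 1), so the supremum is d_1 = 48/8 = 6. Hence ||D|| = 6.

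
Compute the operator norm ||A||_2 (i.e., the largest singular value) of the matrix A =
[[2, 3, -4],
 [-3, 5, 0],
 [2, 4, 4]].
||A||_2 ≈ 7.1328 (= sqrt(largest eigenvalue of A^T A))

||A||_2 = sigma_max(A) = sqrt(lambda_max(A^T A)). Form the symmetric matrix M = A^T A =
[[17, -1, 0],
 [-1, 50, 4],
 [0, 4, 32]].
Its characteristic polynomial (trace, sum of principal 2x2 minors, determinant of M give the coefficients) is
  p(λ) = det(λ I - M) = λ^3 - 99λ^2 + 2977λ - 26896.
No integer candidate from the rational root theorem (±divisors of 26896) is a root, so the roots are irrational. The cubic discriminant is Δ = 90000293 > 0, so there are three distinct real roots. p(16) = -512 and p(17) = 15 have opposite signs, so a root lies in (16, 17); Newton's method refines it to λ ≈ 16.9687. p(31) = 43 and p(32) = -240 have opposite signs, so a root lies in (31, 32); Newton's method refines it to λ ≈ 31.1542. p(50) = -546 and p(51) = 83 have opposite signs, so a root lies in (50, 51); Newton's method refines it to λ ≈ 50.8771. Check (Vieta): the three roots sum to 99, matching tr M = 99.
So the eigenvalues of A^T A are ≈ 16.9687, 31.1542, 50.8771 (all ≥ 0, as they must be for A^T A). The largest is λ_max ≈ 50.8771, hence ||A||_2 = sqrt(λ_max) ≈ 7.1328.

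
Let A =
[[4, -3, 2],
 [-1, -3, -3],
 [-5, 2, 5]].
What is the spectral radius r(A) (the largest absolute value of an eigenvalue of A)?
r(A) ≈ 6.1731

The eigenvalues of A are the roots of its characteristic polynomial. With M = A (coefficients from the trace, the sum of principal 2x2 minors, and det A):
  p(λ) = det(λ I - M) = λ^3 - 6λ^2 + 6λ + 130.
No integer candidate from the rational root theorem (±divisors of 130) is a root, so the roots are irrational. The cubic discriminant is Δ = -427788 < 0, so there is one real root and a complex-conjugate pair. p(-4) = -54 and p(-3) = 31 have opposite signs, so a root lies in (-4, -3); Newton's method refines it to λ ≈ -3.4115. Dividing out (λ - (-3.4115)) leaves approximately λ^2 - 9.4115λ + 38.1068. For λ^2 - 9.4115λ + 38.1068 the discriminant is -63.8517. It is negative, so the remaining roots are the complex-conjugate pair λ ≈ 4.7057 ± 3.9954i. Their product equals the constant term, so |λ|^2 ≈ 38.1068 and |λ| ≈ 6.1731.
Thus the eigenvalues (to 4 decimals) are -3.4115 (modulus 3.4115); 4.7057 ± 3.9954i (modulus 6.1731). The spectral radius is the largest modulus: r(A) ≈ 6.1731. (Cross-check: r(A) ≤ ||A||_2 ≈ 8.1278; equality holds whenever A is normal, though it can also hold for some non-normal A.)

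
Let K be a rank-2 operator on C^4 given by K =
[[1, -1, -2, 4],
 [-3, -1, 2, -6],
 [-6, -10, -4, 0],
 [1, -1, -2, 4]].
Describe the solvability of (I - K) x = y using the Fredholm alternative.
(I - K) is invertible (det(I - K) = -21 ≠ 0), so for every y in C^4 the equation (I - K) x = y has a unique solution.

K has rank 2 and factors as K = U V^T = u1 v1^T + u2 v2^T with u1 = (1, -2, -2, 1), v1 = (2, 2, 0, 2), u2 = (-1, 1, -2, -1), v2 = (1, 3, 2, -2) (multiplying out reproduces the displayed K). The nonzero eigenvalues of U V^T coincide with those of the 2 x 2 matrix G = V^T U = [[v1·u1, v1·u2], [v2·u1, v2·u2]] = [[0, -2], [-11, 0]], and by the Sylvester determinant identity det(I_4 - U V^T) = det(I_2 - V^T U) = det([[1, 2], [11, 1]]) = (1)(1) - (2)(11) = -21. (Direct check: I - K =
[[0, 1, 2, -4],
 [3, 2, -2, 6],
 [6, 10, 5, 0],
 [-1, 1, 2, -3]]
has determinant -21.) The finite-dimensional Fredholm alternative says: either (I - K) is invertible, or ker(I - K) ≠ {0} and then range(I - K) = ker((I - K)^*)^⊥, with dim ker(I - K) = dim ker((I - K)^*). Since det(I - K) ≠ 0, 1 is not an eigenvalue of K and ker(I - K) = {0}, so we are in the first case: for every y there is a unique x = (I - K)^(-1) y. (Explicitly, by the Woodbury identity, (I - U V^T)^(-1) = I + U (I_2 - G)^(-1) V^T.)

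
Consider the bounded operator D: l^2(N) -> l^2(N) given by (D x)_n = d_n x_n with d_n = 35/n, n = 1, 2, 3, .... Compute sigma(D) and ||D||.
sigma(D) = {35/n : n ≥ 1} ∪ {0}; ||D|| = 35

A bounded diagonal operator on l^2 with diagonal entries d_n has spectrum equal to the closure of {d_n : n ≥ 1}: every d_n is an eigenvalue (with eigenvector e_n), so {d_n} ⊂ sigma(D); the spectrum is closed, so its closure is too; and for lambda not in the closure, (D - lambda I) has bounded inverse (the diagonal entries 1/(d_n - lambda) are bounded). For our sequence d_n = 35/n, n = 1, 2, 3, ...:
  - {d_n} = {35/n : n ≥ 1}; the only limit point is 0
  - closure = {35/n : n ≥ 1} ∪ {0}
For the norm: a diagonal operator has ||D|| = sup_n |d_n|. Here d_n = 35/n is positive and decreasing, so sup_n |d_n| = d_1 = 35. So ||D|| = 35.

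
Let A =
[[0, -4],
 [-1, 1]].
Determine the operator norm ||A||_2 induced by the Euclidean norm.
||A||_2 = sqrt((18 + sqrt(260))/2) ≈ 4.1306 (= sqrt(largest eigenvalue of A^T A))

||A||_2 = sigma_max(A) = sqrt(lambda_max(A^T A)). Form the symmetric matrix M = A^T A =
[[1, -1],
 [-1, 17]].
Its characteristic polynomial (trace, determinant of M give the coefficients) is
  p(λ) = det(λ I - M) = λ^2 - 18λ + 16.
For λ^2 - 18λ + 16 the discriminant is 260. It is nonnegative but not a perfect square, so the roots are real and irrational: λ = (18 ± sqrt(260))/2 ≈ 17.0623, 0.9377.
So the eigenvalues of A^T A are ≈ 0.9377, 17.0623 (all ≥ 0, as they must be for A^T A). The largest is λ_max = (18 + sqrt(260))/2 ≈ 17.0623, hence ||A||_2 = sqrt(λ_max) = sqrt((18 + sqrt(260))/2) ≈ 4.1306.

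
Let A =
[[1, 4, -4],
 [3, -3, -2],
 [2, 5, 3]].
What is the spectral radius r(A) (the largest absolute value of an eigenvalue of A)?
r(A) = sqrt(27) ≈ 5.1962

The eigenvalues of A are the roots of its characteristic polynomial. With M = A (coefficients from the trace, the sum of principal 2x2 minors, and det A):
  p(λ) = det(λ I - M) = λ^3 - λ^2 - 3λ + 135.
By the rational root theorem any rational root is an integer divisor of 135. Testing λ = -5: p(-5) = -125 - 25 + 15 + 135 = 0, so λ = -5 is a root. Dividing out (λ + 5) leaves p(λ) = (λ + 5)(λ^2 - 6λ + 27). For λ^2 - 6λ + 27 the discriminant is -72. It is negative, so the roots are the complex-conjugate pair λ = 3 ± (sqrt(72)/2) i ≈ 3 ± 4.2426i. For a conjugate pair the product of the roots equals the constant term, so |λ|^2 = 27 and |λ| = sqrt(27) ≈ 5.1962.
Thus the eigenvalues (to 4 decimals) are 3 ± 4.2426i (modulus 5.1962); -5 (modulus 5). The spectral radius is the largest modulus: r(A) = sqrt(27) ≈ 5.1962. (Cross-check: r(A) ≤ ||A||_2 ≈ 7.181; equality holds whenever A is normal, though it can also hold for some non-normal A.)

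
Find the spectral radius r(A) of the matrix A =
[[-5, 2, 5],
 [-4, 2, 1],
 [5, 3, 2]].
r(A) ≈ 7.4431

The eigenvalues of A are the roots of its characteristic polynomial. With M = A (coefficients from the trace, the sum of principal 2x2 minors, and det A):
  p(λ) = det(λ I - M) = λ^3 + λ^2 - 36λ + 89.
No integer candidate from the rational root theorem (±divisors of 89) is a root, so the roots are irrational. The cubic discriminant is Δ = -83975 < 0, so there is one real root and a complex-conjugate pair. p(-8) = -71 and p(-7) = 47 have opposite signs, so a root lies in (-8, -7); Newton's method refines it to λ ≈ -7.4431. Dividing out (λ - (-7.4431)) leaves approximately λ^2 - 6.4431λ + 11.9573. For λ^2 - 6.4431λ + 11.9573 the discriminant is -6.3151. It is negative, so the remaining roots are the complex-conjugate pair λ ≈ 3.2216 ± 1.2565i. Their product equals the constant term, so |λ|^2 ≈ 11.9573 and |λ| ≈ 3.4579.
Thus the eigenvalues (to 4 decimals) are -7.4431 (modulus 7.4431); 3.2216 ± 1.2565i (modulus 3.4579). The spectral radius is the largest modulus: r(A) ≈ 7.4431. (Cross-check: r(A) ≤ ||A||_2 ≈ 8.7153; equality holds whenever A is normal, though it can also hold for some non-normal A.)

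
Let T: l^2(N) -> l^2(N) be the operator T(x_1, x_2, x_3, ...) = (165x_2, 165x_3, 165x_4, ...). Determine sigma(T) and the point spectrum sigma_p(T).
sigma(T) = closed disk {z in C : |z| ≤ 165}; sigma_p(T) = open disk {z in C : |z| < 165}

Note T = 165·V where V is the unit left shift (V x)_k = x_{k+1}; so sigma(T) = 165·sigma(V) and ||T|| = 165||V||. ||T x||^2 = 27225sum_{k≥2} |x_k|^2 ≤ 27225||x||^2, with equality on {x : x_1 = 0}, so ||T|| = 165. For any lambda with |lambda| < 165, set r = lambda/165 (|r| < 1); the vector x = (1, r, r^2, ...) is in l^2 and satisfies T x = 165(r, r^2, ...) = lambda x, so lambda is an eigenvalue. On the boundary |lambda| = 165 the geometric series diverges, so no l^2 eigenvector exists, but these lambda lie in the approximate point spectrum. Hence sigma(T) is the closed disk of radius 165 and sigma_p(T) is the open disk.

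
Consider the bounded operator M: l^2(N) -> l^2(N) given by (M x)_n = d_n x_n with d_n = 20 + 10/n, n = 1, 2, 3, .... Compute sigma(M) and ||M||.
sigma(M) = {20 + 10/n : n ≥ 1} ∪ {20}; ||M|| = 30

A bounded diagonal operator on l^2 with diagonal entries d_n has spectrum equal to the closure of {d_n : n ≥ 1}: every d_n is an eigenvalue (with eigenvector e_n), so {d_n} ⊂ sigma(M); the spectrum is closed, so its closure is too; and for lambda not in the closure, (M - lambda I) has bounded inverse (the diagonal entries 1/(d_n - lambda) are bounded). For our sequence d_n = 20 + 10/n, n = 1, 2, 3, ...:
  - {d_n} = {20 + 10/n : n ≥ 1}; the only limit point is 20
  - closure = {20 + 10/n : n ≥ 1} ∪ {20}
For the norm: a diagonal operator has ||M|| = sup_n |d_n|. Here d_n = 20 + 10/n is positive and decreasing, so sup_n |d_n| = d_1 = 20 + 10 = 30. So ||M|| = 30.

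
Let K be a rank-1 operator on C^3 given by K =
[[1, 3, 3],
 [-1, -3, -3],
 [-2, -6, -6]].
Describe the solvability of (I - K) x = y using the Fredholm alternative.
(I - K) is invertible (det(I - K) = 9 ≠ 0), so for every y in C^3 the equation (I - K) x = y has a unique solution.

K has rank 1, so it is an outer product K = u v^T: every row of K is a multiple of one row vector. Reading off the entries, u = (-1, 1, 2) and v = (-1, -3, -3) (row i of K equals u_i·v^T). A rank-one matrix u v^T satisfies K u = u (v·u) and kills the (2)-dimensional subspace v^⊥, so its characteristic polynomial is lambda^2 (lambda - v·u) with v·u = tr K = -8. Hence the eigenvalues of I - K are 1 (multiplicity 2) and 1 - (-8) = 9, so det(I - K) = 9. (Direct check: I - K =
[[0, -3, -3],
 [1, 4, 3],
 [2, 6, 7]]
has determinant 9.) The finite-dimensional Fredholm alternative says: either (I - K) is invertible, or ker(I - K) ≠ {0} and then range(I - K) = ker((I - K)^*)^⊥, with dim ker(I - K) = dim ker((I - K)^*). Since det(I - K) ≠ 0, 1 is not an eigenvalue of K and ker(I - K) = {0}, so we are in the first case: for every y there is a unique x = (I - K)^(-1) y. Explicitly, by the Sherman–Morrison formula, (I - u v^T)^(-1) = I + u v^T/(1 - v·u), i.e. (I - K)^(-1) = I + K/(9).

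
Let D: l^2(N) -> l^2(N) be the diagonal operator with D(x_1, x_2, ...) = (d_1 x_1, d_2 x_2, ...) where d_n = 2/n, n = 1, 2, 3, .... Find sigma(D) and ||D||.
sigma(D) = {2/n : n ≥ 1} ∪ {0}; ||D|| = 2

A bounded diagonal operator on l^2 with diagonal entries d_n has spectrum equal to the closure of {d_n : n ≥ 1}: every d_n is an eigenvalue (with eigenvector e_n), so {d_n} ⊂ sigma(D); the spectrum is closed, so its closure is too; and for lambda not in the closure, (D - lambda I) has bounded inverse (the diagonal entries 1/(d_n - lambda) are bounded). For our sequence d_n = 2/n, n = 1, 2, 3, ...:
  - {d_n} = {2/n : n ≥ 1}; the only limit point is 0
  - closure = {2/n : n ≥ 1} ∪ {0}
For the norm: a diagonal operator has ||D|| = sup_n |d_n|. Here d_n = 2/n is positive and decreasing, so sup_n |d_n| = d_1 = 2. So ||D|| = 2.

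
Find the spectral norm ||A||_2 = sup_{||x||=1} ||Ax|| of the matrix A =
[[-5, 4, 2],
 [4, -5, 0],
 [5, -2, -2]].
||A||_2 ≈ 10.5705 (= sqrt(largest eigenvalue of A^T A))

||A||_2 = sigma_max(A) = sqrt(lambda_max(A^T A)). Form the symmetric matrix M = A^T A =
[[66, -50, -20],
 [-50, 45, 12],
 [-20, 12, 8]].
Its characteristic polynomial (trace, sum of principal 2x2 minors, determinant of M give the coefficients) is
  p(λ) = det(λ I - M) = λ^3 - 119λ^2 + 814λ - 256.
No integer candidate from the rational root theorem (±divisors of 256) is a root, so the roots are irrational. The cubic discriminant is Δ = 5944595620 > 0, so there are three distinct real roots. p(0) = -256 and p(1) = 440 have opposite signs, so a root lies in (0, 1); Newton's method refines it to λ ≈ 0.3304. p(6) = 560 and p(7) = -46 have opposite signs, so a root lies in (6, 7); Newton's method refines it to λ ≈ 6.9341. p(111) = -8470 and p(112) = 3104 have opposite signs, so a root lies in (111, 112); Newton's method refines it to λ ≈ 111.7354. Check (Vieta): the three roots sum to 119, matching tr M = 119.
So the eigenvalues of A^T A are ≈ 0.3304, 6.9341, 111.7354 (all ≥ 0, as they must be for A^T A). The largest is λ_max ≈ 111.7354, hence ||A||_2 = sqrt(λ_max) ≈ 10.5705.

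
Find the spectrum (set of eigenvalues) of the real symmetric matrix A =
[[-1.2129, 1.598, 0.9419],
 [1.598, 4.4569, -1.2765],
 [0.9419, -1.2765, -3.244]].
sigma(A) ≈ {-4, -1, 5}

A is real symmetric, so its spectrum consists of real eigenvalues. Expanding the characteristic polynomial of the displayed matrix gives
  det(λ I - A) = p(λ) = λ^3 + (0)λ^2 + (-21)λ + (-20).
Solving p(λ) = 0 yields eigenvalues ≈ -4, -1, 5. (A is shown rounded to 4 decimals, so these recover the underlying integer eigenvalues to within that precision.)
Verification: the trace of A = 0 equals the sum of eigenvalues 0, and det(A) ≈ 19.9999 matches the eigenvalue product 20.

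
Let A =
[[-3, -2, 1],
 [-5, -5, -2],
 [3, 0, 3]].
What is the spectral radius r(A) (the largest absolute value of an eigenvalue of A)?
r(A) ≈ 7.2378

The eigenvalues of A are the roots of its characteristic polynomial. With M = A (coefficients from the trace, the sum of principal 2x2 minors, and det A):
  p(λ) = det(λ I - M) = λ^3 + 5λ^2 - 22λ - 42.
No integer candidate from the rational root theorem (±divisors of 42) is a root, so the roots are irrational. The cubic discriminant is Δ = 111224 > 0, so there are three distinct real roots. p(-8) = -58 and p(-7) = 14 have opposite signs, so a root lies in (-8, -7); Newton's method refines it to λ ≈ -7.2378. p(-2) = 14 and p(-1) = -16 have opposite signs, so a root lies in (-2, -1); Newton's method refines it to λ ≈ -1.5372. p(3) = -36 and p(4) = 14 have opposite signs, so a root lies in (3, 4); Newton's method refines it to λ ≈ 3.775. Check (Vieta): the three roots sum to -5, matching tr M = -5.
Thus the eigenvalues (to 4 decimals) are -7.2378 (modulus 7.2378); -1.5372 (modulus 1.5372); 3.775 (modulus 3.775). The spectral radius is the largest modulus: r(A) ≈ 7.2378. (Cross-check: r(A) ≤ ||A||_2 ≈ 8.5432; equality holds whenever A is normal, though it can also hold for some non-normal A.)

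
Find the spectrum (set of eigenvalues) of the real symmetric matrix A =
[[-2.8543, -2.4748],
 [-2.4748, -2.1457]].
sigma(A) ≈ {-5, 0}

A is real symmetric, so its spectrum consists of real eigenvalues. Expanding the characteristic polynomial of the displayed matrix gives
  det(λ I - A) = p(λ) = λ^2 + (5)λ + (0).
Solving p(λ) = 0 yields eigenvalues ≈ -5, 0. (A is shown rounded to 4 decimals, so these recover the underlying integer eigenvalues to within that precision.)
Verification: the trace of A = -5 equals the sum of eigenvalues -5, and det(A) ≈ -0.0002 matches the eigenvalue product 0.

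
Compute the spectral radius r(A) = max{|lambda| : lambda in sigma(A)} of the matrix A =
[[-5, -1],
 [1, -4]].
r(A) = sqrt(21) ≈ 4.5826

The eigenvalues of A are the roots of its characteristic polynomial. With M = A (coefficients from the trace and determinant):
  p(λ) = det(λ I - M) = λ^2 + 9λ + 21.
For λ^2 + 9λ + 21 the discriminant is -3. It is negative, so the roots are the complex-conjugate pair λ = -9/2 ± (sqrt(3)/2) i ≈ -4.5 ± 0.866i. For a conjugate pair the product of the roots equals the constant term, so |λ|^2 = 21 and |λ| = sqrt(21) ≈ 4.5826.
Thus the eigenvalues (to 4 decimals) are -4.5 ± 0.866i (modulus 4.5826). The spectral radius is the largest modulus: r(A) = sqrt(21) ≈ 4.5826. (Cross-check: r(A) ≤ ||A||_2 ≈ 5.1098; equality holds whenever A is normal, though it can also hold for some non-normal A.)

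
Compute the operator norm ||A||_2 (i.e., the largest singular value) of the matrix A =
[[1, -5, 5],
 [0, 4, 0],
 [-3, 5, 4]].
||A||_2 ≈ 8.5226 (= sqrt(largest eigenvalue of A^T A))

||A||_2 = sigma_max(A) = sqrt(lambda_max(A^T A)). Form the symmetric matrix M = A^T A =
[[10, -20, -7],
 [-20, 66, -5],
 [-7, -5, 41]].
Its characteristic polynomial (trace, sum of principal 2x2 minors, determinant of M give the coefficients) is
  p(λ) = det(λ I - M) = λ^3 - 117λ^2 + 3302λ - 5776.
No integer candidate from the rational root theorem (±divisors of 5776) is a root, so the roots are irrational. The cubic discriminant is Δ = 7506368932 > 0, so there are three distinct real roots. p(1) = -2590 and p(2) = 368 have opposite signs, so a root lies in (1, 2); Newton's method refines it to λ ≈ 1.8713. p(42) = 608 and p(43) = -616 have opposite signs, so a root lies in (42, 43); Newton's method refines it to λ ≈ 42.4946. p(72) = -1312 and p(73) = 794 have opposite signs, so a root lies in (72, 73); Newton's method refines it to λ ≈ 72.6341. Check (Vieta): the three roots sum to 117, matching tr M = 117.
So the eigenvalues of A^T A are ≈ 1.8713, 42.4946, 72.6341 (all ≥ 0, as they must be for A^T A). The largest is λ_max ≈ 72.6341, hence ||A||_2 = sqrt(λ_max) ≈ 8.5226.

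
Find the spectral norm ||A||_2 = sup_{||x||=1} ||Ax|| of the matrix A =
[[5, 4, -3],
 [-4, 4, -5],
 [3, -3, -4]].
||A||_2 ≈ 8.147 (= sqrt(largest eigenvalue of A^T A))

||A||_2 = sigma_max(A) = sqrt(lambda_max(A^T A)). Form the symmetric matrix M = A^T A =
[[50, -5, -7],
 [-5, 41, -20],
 [-7, -20, 50]].
Its characteristic polynomial (trace, sum of principal 2x2 minors, determinant of M give the coefficients) is
  p(λ) = det(λ I - M) = λ^3 - 141λ^2 + 6126λ - 77841.
No integer candidate from the rational root theorem (±divisors of 77841) is a root, so the roots are irrational. The cubic discriminant is Δ = 342916929 > 0, so there are three distinct real roots. p(22) = -665 and p(23) = 635 have opposite signs, so a root lies in (22, 23); Newton's method refines it to λ ≈ 22.4974. p(52) = 55 and p(53) = -355 have opposite signs, so a root lies in (52, 53); Newton's method refines it to λ ≈ 52.1297. p(66) = -225 and p(67) = 415 have opposite signs, so a root lies in (66, 67); Newton's method refines it to λ ≈ 66.3729. Check (Vieta): the three roots sum to 141, matching tr M = 141.
So the eigenvalues of A^T A are ≈ 22.4974, 52.1297, 66.3729 (all ≥ 0, as they must be for A^T A). The largest is λ_max ≈ 66.3729, hence ||A||_2 = sqrt(λ_max) ≈ 8.147.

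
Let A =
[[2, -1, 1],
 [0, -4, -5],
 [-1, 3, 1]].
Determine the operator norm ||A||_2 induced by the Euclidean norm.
||A||_2 ≈ 6.9774 (= sqrt(largest eigenvalue of A^T A))

||A||_2 = sigma_max(A) = sqrt(lambda_max(A^T A)). Form the symmetric matrix M = A^T A =
[[5, -5, 1],
 [-5, 26, 22],
 [1, 22, 27]].
Its characteristic polynomial (trace, sum of principal 2x2 minors, determinant of M give the coefficients) is
  p(λ) = det(λ I - M) = λ^3 - 58λ^2 + 457λ - 169.
No integer candidate from the rational root theorem (±divisors of 169) is a root, so the roots are irrational. The cubic discriminant is Δ = 268756457 > 0, so there are three distinct real roots. p(0) = -169 and p(1) = 231 have opposite signs, so a root lies in (0, 1); Newton's method refines it to λ ≈ 0.3889. p(8) = 287 and p(9) = -25 have opposite signs, so a root lies in (8, 9); Newton's method refines it to λ ≈ 8.9268. p(48) = -1273 and p(49) = 615 have opposite signs, so a root lies in (48, 49); Newton's method refines it to λ ≈ 48.6843. Check (Vieta): the three roots sum to 58, matching tr M = 58.
So the eigenvalues of A^T A are ≈ 0.3889, 8.9268, 48.6843 (all ≥ 0, as they must be for A^T A). The largest is λ_max ≈ 48.6843, hence ||A||_2 = sqrt(λ_max) ≈ 6.9774.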